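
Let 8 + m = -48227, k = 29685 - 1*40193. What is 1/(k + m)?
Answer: -1/58743 ≈ -1.7023e-5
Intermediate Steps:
k = -10508 (k = 29685 - 40193 = -10508)
m = -48235 (m = -8 - 48227 = -48235)
1/(k + m) = 1/(-10508 - 48235) = 1/(-58743) = -1/58743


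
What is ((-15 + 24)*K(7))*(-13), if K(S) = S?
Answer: -819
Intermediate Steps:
((-15 + 24)*K(7))*(-13) = ((-15 + 24)*7)*(-13) = (9*7)*(-13) = 63*(-13) = -819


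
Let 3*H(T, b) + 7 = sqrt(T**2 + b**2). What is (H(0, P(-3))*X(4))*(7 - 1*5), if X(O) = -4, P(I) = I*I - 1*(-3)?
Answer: -40/3 ≈ -13.333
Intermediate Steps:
P(I) = 3 + I**2 (P(I) = I**2 + 3 = 3 + I**2)
H(T, b) = -7/3 + sqrt(T**2 + b**2)/3
(H(0, P(-3))*X(4))*(7 - 1*5) = ((-7/3 + sqrt(0**2 + (3 + (-3)**2)**2)/3)*(-4))*(7 - 1*5) = ((-7/3 + sqrt(0 + (3 + 9)**2)/3)*(-4))*(7 - 5) = ((-7/3 + sqrt(0 + 12**2)/3)*(-4))*2 = ((-7/3 + sqrt(0 + 144)/3)*(-4))*2 = ((-7/3 + sqrt(144)/3)*(-4))*2 = ((-7/3 + (1/3)*12)*(-4))*2 = ((-7/3 + 4)*(-4))*2 = ((5/3)*(-4))*2 = -20/3*2 = -40/3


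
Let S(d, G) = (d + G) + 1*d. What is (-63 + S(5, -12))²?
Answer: 4225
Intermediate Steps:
S(d, G) = G + 2*d (S(d, G) = (G + d) + d = G + 2*d)
(-63 + S(5, -12))² = (-63 + (-12 + 2*5))² = (-63 + (-12 + 10))² = (-63 - 2)² = (-65)² = 4225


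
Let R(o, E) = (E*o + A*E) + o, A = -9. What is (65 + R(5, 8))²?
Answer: 1444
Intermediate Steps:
R(o, E) = o - 9*E + E*o (R(o, E) = (E*o - 9*E) + o = (-9*E + E*o) + o = o - 9*E + E*o)
(65 + R(5, 8))² = (65 + (5 - 9*8 + 8*5))² = (65 + (5 - 72 + 40))² = (65 - 27)² = 38² = 1444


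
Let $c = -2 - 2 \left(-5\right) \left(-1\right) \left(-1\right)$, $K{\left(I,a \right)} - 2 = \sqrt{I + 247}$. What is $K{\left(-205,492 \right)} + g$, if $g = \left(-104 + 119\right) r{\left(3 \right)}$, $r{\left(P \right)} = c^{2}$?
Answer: $962 + \sqrt{42} \approx 968.48$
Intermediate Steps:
$K{\left(I,a \right)} = 2 + \sqrt{247 + I}$ ($K{\left(I,a \right)} = 2 + \sqrt{I + 247} = 2 + \sqrt{247 + I}$)
$c = 8$ ($c = -2 - 2 \cdot 5 \left(-1\right) = -2 - -10 = -2 + 10 = 8$)
$r{\left(P \right)} = 64$ ($r{\left(P \right)} = 8^{2} = 64$)
$g = 960$ ($g = \left(-104 + 119\right) 64 = 15 \cdot 64 = 960$)
$K{\left(-205,492 \right)} + g = \left(2 + \sqrt{247 - 205}\right) + 960 = \left(2 + \sqrt{42}\right) + 960 = 962 + \sqrt{42}$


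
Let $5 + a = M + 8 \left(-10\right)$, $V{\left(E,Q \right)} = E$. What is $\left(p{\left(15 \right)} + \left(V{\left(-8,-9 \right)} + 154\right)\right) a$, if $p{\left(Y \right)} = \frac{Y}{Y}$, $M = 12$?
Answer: $-10731$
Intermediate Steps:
$a = -73$ ($a = -5 + \left(12 + 8 \left(-10\right)\right) = -5 + \left(12 - 80\right) = -5 - 68 = -73$)
$p{\left(Y \right)} = 1$
$\left(p{\left(15 \right)} + \left(V{\left(-8,-9 \right)} + 154\right)\right) a = \left(1 + \left(-8 + 154\right)\right) \left(-73\right) = \left(1 + 146\right) \left(-73\right) = 147 \left(-73\right) = -10731$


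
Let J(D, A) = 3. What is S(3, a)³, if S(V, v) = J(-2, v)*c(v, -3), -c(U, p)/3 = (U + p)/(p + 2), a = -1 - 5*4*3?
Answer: -191102976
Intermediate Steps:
a = -61 (a = -1 - 20*3 = -1 - 60 = -61)
c(U, p) = -3*(U + p)/(2 + p) (c(U, p) = -3*(U + p)/(p + 2) = -3*(U + p)/(2 + p))
S(V, v) = -27 + 9*v (S(V, v) = 3*(3*(-v - 1*(-3))/(2 - 3)) = 3*(3*(-v + 3)/(-1)) = 3*(3*(-1)*(3 - v)) = 3*(-9 + 3*v) = -27 + 9*v)
S(3, a)³ = (-27 + 9*(-61))³ = (-27 - 549)³ = (-576)³ = -191102976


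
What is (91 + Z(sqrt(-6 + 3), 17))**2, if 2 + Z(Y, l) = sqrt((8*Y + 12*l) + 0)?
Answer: (89 + 2*sqrt(51 + 2*I*sqrt(3)))**2 ≈ 10669.0 + 100.1*I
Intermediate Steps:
Z(Y, l) = -2 + sqrt(8*Y + 12*l) (Z(Y, l) = -2 + sqrt((8*Y + 12*l) + 0) = -2 + sqrt(8*Y + 12*l))
(91 + Z(sqrt(-6 + 3), 17))**2 = (91 + (-2 + 2*sqrt(2*sqrt(-6 + 3) + 3*17)))**2 = (91 + (-2 + 2*sqrt(2*sqrt(-3) + 51)))**2 = (91 + (-2 + 2*sqrt(2*(I*sqrt(3)) + 51)))**2 = (91 + (-2 + 2*sqrt(2*I*sqrt(3) + 51)))**2 = (91 + (-2 + 2*sqrt(51 + 2*I*sqrt(3))))**2 = (89 + 2*sqrt(51 + 2*I*sqrt(3)))**2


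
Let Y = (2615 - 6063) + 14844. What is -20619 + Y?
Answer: -9223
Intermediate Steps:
Y = 11396 (Y = -3448 + 14844 = 11396)
-20619 + Y = -20619 + 11396 = -9223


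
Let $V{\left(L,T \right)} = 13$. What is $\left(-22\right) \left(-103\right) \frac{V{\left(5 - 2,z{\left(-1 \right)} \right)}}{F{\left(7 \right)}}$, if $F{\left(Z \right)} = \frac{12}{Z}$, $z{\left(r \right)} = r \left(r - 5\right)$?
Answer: $\frac{103103}{6} \approx 17184.0$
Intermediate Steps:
$z{\left(r \right)} = r \left(-5 + r\right)$
$\left(-22\right) \left(-103\right) \frac{V{\left(5 - 2,z{\left(-1 \right)} \right)}}{F{\left(7 \right)}} = \left(-22\right) \left(-103\right) \frac{13}{12 \cdot \frac{1}{7}} = 2266 \frac{13}{12 \cdot \frac{1}{7}} = 2266 \frac{13}{\frac{12}{7}} = 2266 \cdot 13 \cdot \frac{7}{12} = 2266 \cdot \frac{91}{12} = \frac{103103}{6}$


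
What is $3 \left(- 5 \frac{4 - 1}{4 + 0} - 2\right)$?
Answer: $- \frac{69}{4} \approx -17.25$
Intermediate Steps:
$3 \left(- 5 \frac{4 - 1}{4 + 0} - 2\right) = 3 \left(- 5 \cdot \frac{3}{4} - 2\right) = 3 \left(- 5 \cdot 3 \cdot \frac{1}{4} - 2\right) = 3 \left(\left(-5\right) \frac{3}{4} - 2\right) = 3 \left(- \frac{15}{4} - 2\right) = 3 \left(- \frac{23}{4}\right) = - \frac{69}{4}$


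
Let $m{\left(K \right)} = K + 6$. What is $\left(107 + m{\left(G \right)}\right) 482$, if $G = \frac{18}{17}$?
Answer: $\frac{934598}{17} \approx 54976.0$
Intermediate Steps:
$G = \frac{18}{17}$ ($G = 18 \cdot \frac{1}{17} = \frac{18}{17} \approx 1.0588$)
$m{\left(K \right)} = 6 + K$
$\left(107 + m{\left(G \right)}\right) 482 = \left(107 + \left(6 + \frac{18}{17}\right)\right) 482 = \left(107 + \frac{120}{17}\right) 482 = \frac{1939}{17} \cdot 482 = \frac{934598}{17}$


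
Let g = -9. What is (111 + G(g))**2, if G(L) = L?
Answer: 10404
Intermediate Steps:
(111 + G(g))**2 = (111 - 9)**2 = 102**2 = 10404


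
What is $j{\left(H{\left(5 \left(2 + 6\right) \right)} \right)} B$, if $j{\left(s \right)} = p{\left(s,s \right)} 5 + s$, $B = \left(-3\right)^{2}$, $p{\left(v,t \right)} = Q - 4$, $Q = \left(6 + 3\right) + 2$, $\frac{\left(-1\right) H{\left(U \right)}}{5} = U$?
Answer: $-1485$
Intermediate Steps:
$H{\left(U \right)} = - 5 U$
$Q = 11$ ($Q = 9 + 2 = 11$)
$p{\left(v,t \right)} = 7$ ($p{\left(v,t \right)} = 11 - 4 = 7$)
$B = 9$
$j{\left(s \right)} = 35 + s$ ($j{\left(s \right)} = 7 \cdot 5 + s = 35 + s$)
$j{\left(H{\left(5 \left(2 + 6\right) \right)} \right)} B = \left(35 - 5 \cdot 5 \left(2 + 6\right)\right) 9 = \left(35 - 5 \cdot 5 \cdot 8\right) 9 = \left(35 - 200\right) 9 = \left(-165\right) 9 = -1485$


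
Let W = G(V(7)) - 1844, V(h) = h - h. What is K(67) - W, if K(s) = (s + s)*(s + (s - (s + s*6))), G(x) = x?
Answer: -43046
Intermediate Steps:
V(h) = 0
K(s) = -10*s² (K(s) = (2*s)*(s + (s - (s + 6*s))) = (2*s)*(s + (s - 7*s)) = (2*s)*(s - 6*s) = (2*s)*(-5*s) = -10*s²)
W = -1844 (W = 0 - 1844 = -1844)
K(67) - W = -10*67² - 1*(-1844) = -10*4489 + 1844 = -44890 + 1844 = -43046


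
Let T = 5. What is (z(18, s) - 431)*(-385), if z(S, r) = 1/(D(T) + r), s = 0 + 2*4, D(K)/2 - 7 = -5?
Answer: 1990835/12 ≈ 1.6590e+5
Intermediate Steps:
D(K) = 4 (D(K) = 14 + 2*(-5) = 14 - 10 = 4)
s = 8 (s = 0 + 8 = 8)
z(S, r) = 1/(4 + r)
(z(18, s) - 431)*(-385) = (1/(4 + 8) - 431)*(-385) = (1/12 - 431)*(-385) = -5171/12*(-385) = 1990835/12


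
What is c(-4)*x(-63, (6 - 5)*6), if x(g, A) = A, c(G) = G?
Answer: -24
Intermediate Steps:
c(-4)*x(-63, (6 - 5)*6) = -4*(6 - 5)*6 = -4*6 = -24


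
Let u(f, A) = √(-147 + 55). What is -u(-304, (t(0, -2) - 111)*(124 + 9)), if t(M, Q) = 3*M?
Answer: -2*I*√23 ≈ -9.5917*I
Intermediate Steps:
u(f, A) = 2*I*√23 (u(f, A) = √(-92) = 2*I*√23)
-u(-304, (t(0, -2) - 111)*(124 + 9)) = -2*I*√23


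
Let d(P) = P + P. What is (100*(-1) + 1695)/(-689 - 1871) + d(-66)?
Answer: -67903/512 ≈ -132.62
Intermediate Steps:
d(P) = 2*P
(100*(-1) + 1695)/(-689 - 1871) + d(-66) = (100*(-1) + 1695)/(-689 - 1871) + 2*(-66) = (-100 + 1695)/(-2560) - 132 = 1595*(-1/2560) - 132 = -319/512 - 132 = -67903/512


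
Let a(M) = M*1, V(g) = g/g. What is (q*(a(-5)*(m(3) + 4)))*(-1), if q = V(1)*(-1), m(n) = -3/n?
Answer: -15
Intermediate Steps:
V(g) = 1
a(M) = M
q = -1 (q = 1*(-1) = -1)
(q*(a(-5)*(m(3) + 4)))*(-1) = -(-5)*(-3/3 + 4)*(-1) = -(-5)*(-3*1/3 + 4)*(-1) = -(-5)*(-1 + 4)*(-1) = -(-5)*3*(-1) = -1*(-15)*(-1) = 15*(-1) = -15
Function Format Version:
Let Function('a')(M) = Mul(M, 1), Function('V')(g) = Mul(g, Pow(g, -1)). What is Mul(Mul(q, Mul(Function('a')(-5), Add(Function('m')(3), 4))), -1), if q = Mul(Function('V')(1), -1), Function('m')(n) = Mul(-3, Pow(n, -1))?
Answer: -15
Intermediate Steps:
Function('V')(g) = 1
Function('a')(M) = M
q = -1 (q = Mul(1, -1) = -1)
Mul(Mul(q, Mul(Function('a')(-5), Add(Function('m')(3), 4))), -1) = Mul(Mul(-1, Mul(-5, Add(Mul(-3, Pow(3, -1)), 4))), -1) = Mul(Mul(-1, Mul(-5, Add(Mul(-3, Rational(1, 3)), 4))), -1) = Mul(Mul(-1, Mul(-5, Add(-1, 4))), -1) = Mul(Mul(-1, Mul(-5, 3)), -1) = Mul(Mul(-1, -15), -1) = Mul(15, -1) = -15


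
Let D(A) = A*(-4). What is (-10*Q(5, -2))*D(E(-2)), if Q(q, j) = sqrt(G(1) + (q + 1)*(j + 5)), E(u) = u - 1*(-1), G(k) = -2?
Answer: -160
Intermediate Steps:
E(u) = 1 + u (E(u) = u + 1 = 1 + u)
Q(q, j) = sqrt(-2 + (1 + q)*(5 + j)) (Q(q, j) = sqrt(-2 + (q + 1)*(j + 5)) = sqrt(-2 + (1 + q)*(5 + j)))
D(A) = -4*A
(-10*Q(5, -2))*D(E(-2)) = (-10*sqrt(3 - 2 + 5*5 - 2*5))*(-4*(1 - 2)) = (-10*sqrt(3 - 2 + 25 - 10))*(-4*(-1)) = -10*sqrt(16)*4 = -10*4*4 = -40*4 = -160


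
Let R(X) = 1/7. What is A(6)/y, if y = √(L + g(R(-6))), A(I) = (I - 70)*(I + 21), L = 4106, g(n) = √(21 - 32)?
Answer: -1728/√(4106 + I*√11) ≈ -26.967 + 0.010891*I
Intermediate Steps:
R(X) = ⅐
g(n) = I*√11 (g(n) = √(-11) = I*√11)
A(I) = (-70 + I)*(21 + I)
y = √(4106 + I*√11) ≈ 64.078 + 0.0259*I
A(6)/y = (-1470 + 6² - 49*6)/(√(4106 + I*√11)) = (-1470 + 36 - 294)/√(4106 + I*√11) = -1728/√(4106 + I*√11)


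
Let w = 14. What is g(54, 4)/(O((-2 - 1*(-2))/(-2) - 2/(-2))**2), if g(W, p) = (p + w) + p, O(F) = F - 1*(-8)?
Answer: 22/81 ≈ 0.27161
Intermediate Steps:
O(F) = 8 + F (O(F) = F + 8 = 8 + F)
g(W, p) = 14 + 2*p (g(W, p) = (p + 14) + p = (14 + p) + p = 14 + 2*p)
g(54, 4)/(O((-2 - 1*(-2))/(-2) - 2/(-2))**2) = (14 + 2*4)/((8 + ((-2 - 1*(-2))/(-2) - 2/(-2)))**2) = (14 + 8)/((8 + ((-2 + 2)*(-1/2) - 2*(-1/2)))**2) = 22/((8 + (0*(-1/2) + 1))**2) = 22/((8 + (0 + 1))**2) = 22/((8 + 1)**2) = 22/(9**2) = 22/81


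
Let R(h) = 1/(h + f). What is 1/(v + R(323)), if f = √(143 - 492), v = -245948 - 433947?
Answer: (-√349 + 323*I)/(-219606084*I + 679895*√349) ≈ -1.4708e-6 + 3.8858e-16*I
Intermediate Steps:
v = -679895
f = I*√349 (f = √(-349) = I*√349 ≈ 18.682*I)
R(h) = 1/(h + I*√349)
1/(v + R(323)) = 1/(-679895 + 1/(323 + I*√349))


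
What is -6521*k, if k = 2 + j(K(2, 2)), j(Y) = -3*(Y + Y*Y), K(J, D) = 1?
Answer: 26084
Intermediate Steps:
j(Y) = -3*Y - 3*Y² (j(Y) = -3*(Y + Y²) = -3*Y - 3*Y²)
k = -4 (k = 2 - 3*1*(1 + 1) = 2 - 3*1*2 = 2 - 6 = -4)
-6521*k = -6521*(-4) = 26084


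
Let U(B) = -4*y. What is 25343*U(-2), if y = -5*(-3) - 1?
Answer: -1419208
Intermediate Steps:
y = 14 (y = 15 - 1 = 14)
U(B) = -56 (U(B) = -4*14 = -56)
25343*U(-2) = 25343*(-56) = -1419208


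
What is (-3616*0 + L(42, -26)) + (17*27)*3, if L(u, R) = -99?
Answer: 1278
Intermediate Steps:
(-3616*0 + L(42, -26)) + (17*27)*3 = (-3616*0 - 99) + (17*27)*3 = (0 - 99) + 459*3 = -99 + 1377 = 1278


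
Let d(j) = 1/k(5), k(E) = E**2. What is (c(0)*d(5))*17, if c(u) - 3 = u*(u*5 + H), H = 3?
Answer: 51/25 ≈ 2.0400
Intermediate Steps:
c(u) = 3 + u*(3 + 5*u) (c(u) = 3 + u*(u*5 + 3) = 3 + u*(5*u + 3) = 3 + u*(3 + 5*u))
d(j) = 1/25 (d(j) = 1/(5**2) = 1/25)
(c(0)*d(5))*17 = ((3 + 3*0 + 5*0**2)*(1/25))*17 = ((3 + 0 + 5*0)*(1/25))*17 = ((3 + 0 + 0)*(1/25))*17 = (3*(1/25))*17 = (3/25)*17 = 51/25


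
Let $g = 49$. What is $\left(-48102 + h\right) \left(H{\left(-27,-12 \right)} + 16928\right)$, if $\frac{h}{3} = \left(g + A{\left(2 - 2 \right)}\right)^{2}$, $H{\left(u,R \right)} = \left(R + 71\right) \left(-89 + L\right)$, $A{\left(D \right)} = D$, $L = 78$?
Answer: $-665794821$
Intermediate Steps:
$H{\left(u,R \right)} = -781 - 11 R$ ($H{\left(u,R \right)} = \left(R + 71\right) \left(-89 + 78\right) = \left(71 + R\right) \left(-11\right) = -781 - 11 R$)
$h = 7203$ ($h = 3 \left(49 + \left(2 - 2\right)\right)^{2} = 3 \left(49 + 0\right)^{2} = 3 \cdot 49^{2} = 3 \cdot 2401 = 7203$)
$\left(-48102 + h\right) \left(H{\left(-27,-12 \right)} + 16928\right) = \left(-48102 + 7203\right) \left(\left(-781 - -132\right) + 16928\right) = - 40899 \left(\left(-781 + 132\right) + 16928\right) = - 40899 \left(-649 + 16928\right) = \left(-40899\right) 16279 = -665794821$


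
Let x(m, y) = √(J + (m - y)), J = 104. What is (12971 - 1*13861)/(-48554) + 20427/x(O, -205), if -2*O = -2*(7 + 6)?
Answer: 445/24277 + 20427*√322/322 ≈ 1138.4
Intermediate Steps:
O = 13 (O = -(-1)*(7 + 6) = -(-1)*13 = -½*(-26) = 13)
x(m, y) = √(104 + m - y) (x(m, y) = √(104 + (m - y)) = √(104 + m - y))
(12971 - 1*13861)/(-48554) + 20427/x(O, -205) = (12971 - 1*13861)/(-48554) + 20427/(√(104 + 13 - 1*(-205))) = (12971 - 13861)*(-1/48554) + 20427/(√(104 + 13 + 205)) = -890*(-1/48554) + 20427/(√322) = 445/24277 + 20427*(√322/322) = 445/24277 + 20427*√322/322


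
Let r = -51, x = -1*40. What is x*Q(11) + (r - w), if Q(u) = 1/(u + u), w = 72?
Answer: -1373/11 ≈ -124.82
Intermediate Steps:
x = -40
Q(u) = 1/(2*u)
x*Q(11) + (r - w) = -20/11 + (-51 - 1*72) = -20/11 + (-51 - 72) = -40*1/22 - 123 = -20/11 - 123 = -1373/11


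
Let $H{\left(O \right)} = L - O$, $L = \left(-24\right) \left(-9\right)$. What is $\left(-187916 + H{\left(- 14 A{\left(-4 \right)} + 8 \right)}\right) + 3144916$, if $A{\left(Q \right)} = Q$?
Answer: $2957152$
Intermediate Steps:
$L = 216$
$H{\left(O \right)} = 216 - O$
$\left(-187916 + H{\left(- 14 A{\left(-4 \right)} + 8 \right)}\right) + 3144916 = \left(-187916 + \left(216 - \left(\left(-14\right) \left(-4\right) + 8\right)\right)\right) + 3144916 = \left(-187916 + \left(216 - \left(56 + 8\right)\right)\right) + 3144916 = \left(-187916 + \left(216 - 64\right)\right) + 3144916 = \left(-187916 + 152\right) + 3144916 = -187764 + 3144916 = 2957152$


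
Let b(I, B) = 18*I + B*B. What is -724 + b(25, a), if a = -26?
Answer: 402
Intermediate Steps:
b(I, B) = B² + 18*I (b(I, B) = 18*I + B² = B² + 18*I)
-724 + b(25, a) = -724 + ((-26)² + 18*25) = -724 + (676 + 450) = -724 + 1126 = 402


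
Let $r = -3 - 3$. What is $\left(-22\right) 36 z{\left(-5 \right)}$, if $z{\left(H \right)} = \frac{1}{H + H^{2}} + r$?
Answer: $\frac{23562}{5} \approx 4712.4$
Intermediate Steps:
$r = -6$ ($r = -3 - 3 = -6$)
$z{\left(H \right)} = -6 + \frac{1}{H + H^{2}}$ ($z{\left(H \right)} = \frac{1}{H + H^{2}} - 6 = -6 + \frac{1}{H + H^{2}}$)
$\left(-22\right) 36 z{\left(-5 \right)} = \left(-22\right) 36 \frac{1 - -30 - 6 \left(-5\right)^{2}}{\left(-5\right) \left(1 - 5\right)} = - 792 \left(- \frac{1 + 30 - 150}{5 \left(-4\right)}\right) = - 792 \left(\left(- \frac{1}{5}\right) \left(- \frac{1}{4}\right) \left(1 + 30 - 150\right)\right) = - 792 \left(\left(- \frac{1}{5}\right) \left(- \frac{1}{4}\right) \left(-119\right)\right) = \left(-792\right) \left(- \frac{119}{20}\right) = \frac{23562}{5}$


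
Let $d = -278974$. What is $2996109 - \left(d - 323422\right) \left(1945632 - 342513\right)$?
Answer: $965715469233$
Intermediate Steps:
$2996109 - \left(d - 323422\right) \left(1945632 - 342513\right) = 2996109 - \left(-278974 - 323422\right) \left(1945632 - 342513\right) = 2996109 - \left(-602396\right) 1603119 = 2996109 - -965712473124 = 2996109 + 965712473124 = 965715469233$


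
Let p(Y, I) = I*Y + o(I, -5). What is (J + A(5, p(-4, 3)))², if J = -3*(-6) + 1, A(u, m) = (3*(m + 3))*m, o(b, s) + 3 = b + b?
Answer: 32761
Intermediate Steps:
o(b, s) = -3 + 2*b (o(b, s) = -3 + (b + b) = -3 + 2*b)
p(Y, I) = -3 + 2*I + I*Y (p(Y, I) = I*Y + (-3 + 2*I) = -3 + 2*I + I*Y)
A(u, m) = m*(9 + 3*m) (A(u, m) = (3*(3 + m))*m = (9 + 3*m)*m = m*(9 + 3*m))
J = 19 (J = 18 + 1 = 19)
(J + A(5, p(-4, 3)))² = (19 + 3*(-3 + 2*3 + 3*(-4))*(3 + (-3 + 2*3 + 3*(-4))))² = (19 + 3*(-3 + 6 - 12)*(3 + (-3 + 6 - 12)))² = (19 + 3*(-9)*(3 - 9))² = (19 + 3*(-9)*(-6))² = (19 + 162)² = 181² = 32761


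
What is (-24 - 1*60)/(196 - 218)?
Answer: 42/11 ≈ 3.8182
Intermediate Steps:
(-24 - 1*60)/(196 - 218) = (-24 - 60)/(-22) = -84*(-1/22) = 42/11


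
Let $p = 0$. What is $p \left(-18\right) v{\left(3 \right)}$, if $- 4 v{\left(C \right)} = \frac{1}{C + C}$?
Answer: $0$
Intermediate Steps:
$v{\left(C \right)} = - \frac{1}{8 C}$ ($v{\left(C \right)} = - \frac{1}{4 \left(C + C\right)} = - \frac{1}{4 \cdot 2 C} = - \frac{\frac{1}{2} \frac{1}{C}}{4} = - \frac{1}{8 C}$)
$p \left(-18\right) v{\left(3 \right)} = 0 \left(-18\right) \left(- \frac{1}{8 \cdot 3}\right) = 0 \left(\left(- \frac{1}{8}\right) \frac{1}{3}\right) = 0 \left(- \frac{1}{24}\right) = 0$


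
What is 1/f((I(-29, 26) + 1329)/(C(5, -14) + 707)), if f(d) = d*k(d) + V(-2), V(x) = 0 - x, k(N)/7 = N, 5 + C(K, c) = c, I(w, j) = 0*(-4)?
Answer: 473344/13310375 ≈ 0.035562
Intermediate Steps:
I(w, j) = 0
C(K, c) = -5 + c
k(N) = 7*N
V(x) = -x
f(d) = 2 + 7*d² (f(d) = d*(7*d) - 1*(-2) = 7*d² + 2 = 2 + 7*d²)
1/f((I(-29, 26) + 1329)/(C(5, -14) + 707)) = 1/(2 + 7*((0 + 1329)/((-5 - 14) + 707))²) = 1/(2 + 7*(1329/(-19 + 707))²) = 1/(2 + 7*(1329/688)²) = 1/(2 + 7*(1766241/473344)) = 1/(2 + 12363687/473344) = 1/(13310375/473344) = 473344/13310375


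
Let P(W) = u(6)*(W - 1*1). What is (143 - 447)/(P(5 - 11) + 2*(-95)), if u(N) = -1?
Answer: 304/183 ≈ 1.6612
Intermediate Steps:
P(W) = 1 - W (P(W) = -(W - 1*1) = -(W - 1) = -(-1 + W) = 1 - W)
(143 - 447)/(P(5 - 11) + 2*(-95)) = (143 - 447)/((1 - (5 - 11)) + 2*(-95)) = -304/((1 - 1*(-6)) - 190) = -304/((1 + 6) - 190) = -304/(7 - 190) = -304/(-183) = -304*(-1/183) = 304/183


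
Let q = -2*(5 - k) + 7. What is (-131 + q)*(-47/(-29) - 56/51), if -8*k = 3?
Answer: -416647/5916 ≈ -70.427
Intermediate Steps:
k = -3/8 (k = -1/8*3 = -3/8 ≈ -0.37500)
q = -15/4 (q = -2*(5 - 1*(-3/8)) + 7 = -2*(5 + 3/8) + 7 = -2*43/8 + 7 = -43/4 + 7 = -15/4 ≈ -3.7500)
(-131 + q)*(-47/(-29) - 56/51) = (-131 - 15/4)*(-47/(-29) - 56/51) = -539*(-47*(-1/29) - 56*1/51)/4 = -539*(47/29 - 56/51)/4 = -539/4*773/1479 = -416647/5916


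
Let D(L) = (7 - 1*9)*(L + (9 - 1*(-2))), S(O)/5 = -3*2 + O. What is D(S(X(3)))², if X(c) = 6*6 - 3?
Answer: 85264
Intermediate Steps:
X(c) = 33 (X(c) = 36 - 3 = 33)
S(O) = -30 + 5*O (S(O) = 5*(-3*2 + O) = 5*(-6 + O) = -30 + 5*O)
D(L) = -22 - 2*L (D(L) = (7 - 9)*(L + (9 + 2)) = -2*(L + 11) = -2*(11 + L) = -22 - 2*L)
D(S(X(3)))² = (-22 - 2*(-30 + 5*33))² = (-22 - 2*(-30 + 165))² = (-22 - 2*135)² = (-22 - 270)² = (-292)² = 85264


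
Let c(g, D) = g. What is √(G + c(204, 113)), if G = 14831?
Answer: √15035 ≈ 122.62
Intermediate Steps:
√(G + c(204, 113)) = √(14831 + 204) = √15035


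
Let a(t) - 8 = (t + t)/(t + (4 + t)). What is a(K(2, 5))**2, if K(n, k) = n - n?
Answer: 64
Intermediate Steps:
K(n, k) = 0
a(t) = 8 + 2*t/(4 + 2*t) (a(t) = 8 + (t + t)/(t + (4 + t)) = 8 + (2*t)/(4 + 2*t) = 8 + 2*t/(4 + 2*t))
a(K(2, 5))**2 = ((16 + 9*0)/(2 + 0))**2 = ((16 + 0)/2)**2 = ((1/2)*16)**2 = 8**2 = 64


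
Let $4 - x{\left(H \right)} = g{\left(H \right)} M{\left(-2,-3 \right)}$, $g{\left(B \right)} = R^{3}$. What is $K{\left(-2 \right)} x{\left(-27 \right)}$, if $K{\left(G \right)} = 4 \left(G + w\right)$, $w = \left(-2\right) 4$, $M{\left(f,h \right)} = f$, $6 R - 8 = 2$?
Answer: $- \frac{14320}{27} \approx -530.37$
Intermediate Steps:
$R = \frac{5}{3}$ ($R = \frac{4}{3} + \frac{1}{6} \cdot 2 = \frac{4}{3} + \frac{1}{3} = \frac{5}{3} \approx 1.6667$)
$w = -8$
$g{\left(B \right)} = \frac{125}{27}$ ($g{\left(B \right)} = \left(\frac{5}{3}\right)^{3} = \frac{125}{27}$)
$K{\left(G \right)} = -32 + 4 G$ ($K{\left(G \right)} = 4 \left(G - 8\right) = 4 \left(-8 + G\right) = -32 + 4 G$)
$x{\left(H \right)} = \frac{358}{27}$ ($x{\left(H \right)} = 4 - \frac{125}{27} \left(-2\right) = 4 - - \frac{250}{27} = 4 + \frac{250}{27} = \frac{358}{27}$)
$K{\left(-2 \right)} x{\left(-27 \right)} = \left(-32 + 4 \left(-2\right)\right) \frac{358}{27} = \left(-32 - 8\right) \frac{358}{27} = \left(-40\right) \frac{358}{27} = - \frac{14320}{27}$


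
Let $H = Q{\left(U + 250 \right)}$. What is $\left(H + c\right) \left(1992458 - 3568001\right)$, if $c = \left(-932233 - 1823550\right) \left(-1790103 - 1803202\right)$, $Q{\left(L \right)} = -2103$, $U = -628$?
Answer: $-15601607894646476616$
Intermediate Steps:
$H = -2103$
$c = 9902368832815$ ($c = \left(-2755783\right) \left(-3593305\right) = 9902368832815$)
$\left(H + c\right) \left(1992458 - 3568001\right) = \left(-2103 + 9902368832815\right) \left(1992458 - 3568001\right) = 9902368830712 \left(-1575543\right) = -15601607894646476616$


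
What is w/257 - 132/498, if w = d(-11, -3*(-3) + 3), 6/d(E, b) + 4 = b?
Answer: -22367/85324 ≈ -0.26214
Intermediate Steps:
d(E, b) = 6/(-4 + b)
w = ¾ (w = 6/(-4 + (-3*(-3) + 3)) = 6/(-4 + (9 + 3)) = 6/(-4 + 12) = 6/8 = 6*(⅛) = ¾ ≈ 0.75000)
w/257 - 132/498 = (¾)/257 - 132/498 = (¾)*(1/257) - 132*1/498 = 3/1028 - 22/83 = -22367/85324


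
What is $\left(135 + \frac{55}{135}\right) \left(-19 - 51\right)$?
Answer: $- \frac{255920}{27} \approx -9478.5$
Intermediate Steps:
$\left(135 + \frac{55}{135}\right) \left(-19 - 51\right) = \left(135 + 55 \cdot \frac{1}{135}\right) \left(-19 - 51\right) = \left(135 + \frac{11}{27}\right) \left(-70\right) = \frac{3656}{27} \left(-70\right) = - \frac{255920}{27}$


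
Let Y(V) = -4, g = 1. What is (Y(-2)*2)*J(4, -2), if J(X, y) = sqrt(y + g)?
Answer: -8*I ≈ -8.0*I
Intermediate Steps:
J(X, y) = sqrt(1 + y) (J(X, y) = sqrt(y + 1) = sqrt(1 + y))
(Y(-2)*2)*J(4, -2) = (-4*2)*sqrt(1 - 2) = -8*I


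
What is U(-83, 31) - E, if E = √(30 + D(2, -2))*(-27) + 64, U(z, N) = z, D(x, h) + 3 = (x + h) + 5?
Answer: -147 + 108*√2 ≈ 5.7351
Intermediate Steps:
D(x, h) = 2 + h + x (D(x, h) = -3 + ((x + h) + 5) = -3 + ((h + x) + 5) = -3 + (5 + h + x) = 2 + h + x)
E = 64 - 108*√2 (E = √(30 + (2 - 2 + 2))*(-27) + 64 = √(30 + 2)*(-27) + 64 = √32*(-27) + 64 = (4*√2)*(-27) + 64 = -108*√2 + 64 = 64 - 108*√2 ≈ -88.735)
U(-83, 31) - E = -83 - (64 - 108*√2) = -83 + (-64 + 108*√2) = -147 + 108*√2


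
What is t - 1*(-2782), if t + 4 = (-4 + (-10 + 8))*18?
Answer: 2670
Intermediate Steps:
t = -112 (t = -4 + (-4 + (-10 + 8))*18 = -4 + (-4 - 2)*18 = -4 - 6*18 = -4 - 108 = -112)
t - 1*(-2782) = -112 - 1*(-2782) = -112 + 2782 = 2670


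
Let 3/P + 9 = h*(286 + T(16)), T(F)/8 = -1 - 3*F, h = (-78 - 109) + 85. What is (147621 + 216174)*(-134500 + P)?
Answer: -176198469063705/3601 ≈ -4.8930e+10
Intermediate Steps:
h = -102 (h = -187 + 85 = -102)
T(F) = -8 - 24*F (T(F) = 8*(-1 - 3*F) = -8 - 24*F)
P = 1/3601 (P = 3/(-9 - 102*(286 + (-8 - 24*16))) = 3/(-9 - 102*(286 + (-8 - 384))) = 3/(-9 - 102*(286 - 392)) = 3/(-9 - 102*(-106)) = 3/(-9 + 10812) = 3/10803 = 3*(1/10803) = 1/3601 ≈ 0.00027770)
(147621 + 216174)*(-134500 + P) = (147621 + 216174)*(-134500 + 1/3601) = 363795*(-484334499/3601) = -176198469063705/3601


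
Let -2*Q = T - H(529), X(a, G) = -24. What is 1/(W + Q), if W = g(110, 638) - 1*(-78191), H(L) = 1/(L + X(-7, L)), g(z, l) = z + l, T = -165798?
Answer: 1010/163456381 ≈ 6.1790e-6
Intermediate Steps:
g(z, l) = l + z
H(L) = 1/(-24 + L) (H(L) = 1/(L - 24) = 1/(-24 + L))
Q = 83727991/1010 (Q = -(-165798 - 1/(-24 + 529))/2 = -(-165798 - 1/505)/2 = -½*(-83727991/505) = 83727991/1010 ≈ 82899.)
W = 78939 (W = (638 + 110) - 1*(-78191) = 748 + 78191 = 78939)
1/(W + Q) = 1/(78939 + 83727991/1010) = 1/(163456381/1010) = 1010/163456381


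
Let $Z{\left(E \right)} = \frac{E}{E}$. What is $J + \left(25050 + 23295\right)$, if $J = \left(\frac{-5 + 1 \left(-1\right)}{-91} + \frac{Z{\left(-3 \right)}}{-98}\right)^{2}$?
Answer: $\frac{78467614261}{1623076} \approx 48345.0$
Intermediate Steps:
$Z{\left(E \right)} = 1$
$J = \frac{5041}{1623076}$ ($J = \left(\frac{-5 + 1 \left(-1\right)}{-91} + 1 \frac{1}{-98}\right)^{2} = \left(\left(-5 - 1\right) \left(- \frac{1}{91}\right) + 1 \left(- \frac{1}{98}\right)\right)^{2} = \left(\left(-6\right) \left(- \frac{1}{91}\right) - \frac{1}{98}\right)^{2} = \left(\frac{6}{91} - \frac{1}{98}\right)^{2} = \left(\frac{71}{1274}\right)^{2} = \frac{5041}{1623076} \approx 0.0031058$)
$J + \left(25050 + 23295\right) = \frac{5041}{1623076} + \left(25050 + 23295\right) = \frac{5041}{1623076} + 48345 = \frac{78467614261}{1623076}$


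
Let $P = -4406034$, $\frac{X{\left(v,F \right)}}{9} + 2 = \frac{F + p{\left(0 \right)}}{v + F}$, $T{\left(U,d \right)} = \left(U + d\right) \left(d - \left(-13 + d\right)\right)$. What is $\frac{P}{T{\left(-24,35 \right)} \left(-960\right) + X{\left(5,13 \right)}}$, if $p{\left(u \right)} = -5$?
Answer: $\frac{2203017}{68647} \approx 32.092$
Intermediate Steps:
$T{\left(U,d \right)} = 13 U + 13 d$ ($T{\left(U,d \right)} = \left(U + d\right) 13 = 13 U + 13 d$)
$X{\left(v,F \right)} = -18 + \frac{9 \left(-5 + F\right)}{F + v}$ ($X{\left(v,F \right)} = -18 + 9 \frac{F - 5}{v + F} = -18 + 9 \frac{-5 + F}{F + v} = -18 + \frac{9 \left(-5 + F\right)}{F + v}$)
$\frac{P}{T{\left(-24,35 \right)} \left(-960\right) + X{\left(5,13 \right)}} = - \frac{4406034}{\left(13 \left(-24\right) + 13 \cdot 35\right) \left(-960\right) + \frac{9 \left(-5 - 13 - 10\right)}{13 + 5}} = - \frac{4406034}{\left(-312 + 455\right) \left(-960\right) + \frac{9 \left(-5 - 13 - 10\right)}{18}} = - \frac{4406034}{143 \left(-960\right) + 9 \cdot \frac{1}{18} \left(-28\right)} = - \frac{4406034}{-137280 - 14} = - \frac{4406034}{-137294} = \left(-4406034\right) \left(- \frac{1}{137294}\right) = \frac{2203017}{68647}$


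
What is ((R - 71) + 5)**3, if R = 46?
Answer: -8000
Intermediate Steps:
((R - 71) + 5)**3 = ((46 - 71) + 5)**3 = (-25 + 5)**3 = (-20)**3 = -8000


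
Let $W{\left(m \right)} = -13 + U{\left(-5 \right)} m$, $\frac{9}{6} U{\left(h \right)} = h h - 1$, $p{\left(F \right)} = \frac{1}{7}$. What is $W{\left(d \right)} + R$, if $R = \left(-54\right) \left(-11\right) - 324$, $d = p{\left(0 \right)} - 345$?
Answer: $- \frac{36825}{7} \approx -5260.7$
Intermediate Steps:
$p{\left(F \right)} = \frac{1}{7}$
$U{\left(h \right)} = - \frac{2}{3} + \frac{2 h^{2}}{3}$ ($U{\left(h \right)} = \frac{2 \left(h h - 1\right)}{3} = \frac{2 \left(h^{2} - 1\right)}{3} = \frac{2 \left(-1 + h^{2}\right)}{3} = - \frac{2}{3} + \frac{2 h^{2}}{3}$)
$d = - \frac{2414}{7}$ ($d = \frac{1}{7} - 345 = - \frac{2414}{7} \approx -344.86$)
$W{\left(m \right)} = -13 + 16 m$ ($W{\left(m \right)} = -13 + \left(- \frac{2}{3} + \frac{2 \left(-5\right)^{2}}{3}\right) m = -13 + \left(- \frac{2}{3} + \frac{2}{3} \cdot 25\right) m = -13 + \left(- \frac{2}{3} + \frac{50}{3}\right) m = -13 + 16 m$)
$R = 270$ ($R = 594 - 324 = 270$)
$W{\left(d \right)} + R = \left(-13 + 16 \left(- \frac{2414}{7}\right)\right) + 270 = \left(-13 - \frac{38624}{7}\right) + 270 = - \frac{38715}{7} + 270 = - \frac{36825}{7}$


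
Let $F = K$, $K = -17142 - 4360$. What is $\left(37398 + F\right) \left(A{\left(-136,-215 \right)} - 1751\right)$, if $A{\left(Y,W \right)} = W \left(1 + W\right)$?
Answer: $703541064$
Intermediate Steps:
$K = -21502$ ($K = -17142 - 4360 = -21502$)
$F = -21502$
$\left(37398 + F\right) \left(A{\left(-136,-215 \right)} - 1751\right) = \left(37398 - 21502\right) \left(- 215 \left(1 - 215\right) - 1751\right) = 15896 \left(\left(-215\right) \left(-214\right) - 1751\right) = 15896 \left(46010 - 1751\right) = 15896 \cdot 44259 = 703541064$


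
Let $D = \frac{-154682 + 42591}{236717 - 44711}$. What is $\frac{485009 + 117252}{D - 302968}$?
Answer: $- \frac{115637725566}{58171785899} \approx -1.9879$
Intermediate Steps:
$D = - \frac{112091}{192006} \approx -0.58379$
$\frac{485009 + 117252}{D - 302968} = \frac{485009 + 117252}{- \frac{112091}{192006} - 302968} = \frac{602261}{- \frac{58171785899}{192006}} = 602261 \left(- \frac{192006}{58171785899}\right) = - \frac{115637725566}{58171785899}$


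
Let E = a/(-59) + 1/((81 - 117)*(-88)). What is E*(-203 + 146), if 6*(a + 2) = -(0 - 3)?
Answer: -91409/62304 ≈ -1.4671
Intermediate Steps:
a = -3/2 (a = -2 + (-(0 - 3))/6 = -2 + (-1*(-3))/6 = -2 + (⅙)*3 = -2 + ½ = -3/2 ≈ -1.5000)
E = 4811/186912 (E = -3/2/(-59) + 1/((81 - 117)*(-88)) = -3/2*(-1/59) - 1/88/(-36) = 3/118 - 1/36*(-1/88) = 3/118 + 1/3168 = 4811/186912 ≈ 0.025739)
E*(-203 + 146) = 4811*(-203 + 146)/186912 = (4811/186912)*(-57) = -91409/62304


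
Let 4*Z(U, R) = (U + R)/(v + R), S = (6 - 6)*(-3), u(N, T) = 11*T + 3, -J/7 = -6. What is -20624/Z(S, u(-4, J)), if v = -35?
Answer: -7094656/93 ≈ -76287.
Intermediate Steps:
J = 42 (J = -7*(-6) = 42)
u(N, T) = 3 + 11*T
S = 0 (S = 0*(-3) = 0)
Z(U, R) = (R + U)/(4*(-35 + R)) (Z(U, R) = ((U + R)/(-35 + R))/4 = ((R + U)/(-35 + R))/4 = (R + U)/(4*(-35 + R)))
-20624/Z(S, u(-4, J)) = -20624*4*(-35 + (3 + 11*42))/((3 + 11*42) + 0) = -20624*4*(-35 + (3 + 462))/((3 + 462) + 0) = -20624*4*(-35 + 465)/(465 + 0) = -20624/((¼)*465/430) = -20624/((¼)*(1/430)*465) = -20624/93/344 = -20624*344/93 = -7094656/93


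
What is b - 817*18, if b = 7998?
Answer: -6708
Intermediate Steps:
b - 817*18 = 7998 - 817*18 = 7998 - 1*14706 = 7998 - 14706 = -6708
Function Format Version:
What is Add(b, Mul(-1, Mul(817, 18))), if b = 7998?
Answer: -6708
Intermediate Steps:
Add(b, Mul(-1, Mul(817, 18))) = Add(7998, Mul(-1, Mul(817, 18))) = Add(7998, Mul(-1, 14706)) = Add(7998, -14706) = -6708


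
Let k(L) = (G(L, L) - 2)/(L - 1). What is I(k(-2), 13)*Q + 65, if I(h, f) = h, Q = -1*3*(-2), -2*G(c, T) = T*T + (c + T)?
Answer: 69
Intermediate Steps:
G(c, T) = -T/2 - c/2 - T**2/2 (G(c, T) = -(T*T + (c + T))/2 = -(T**2 + (T + c))/2 = -(T + c + T**2)/2 = -T/2 - c/2 - T**2/2)
k(L) = (-2 - L - L**2/2)/(-1 + L) (k(L) = ((-L/2 - L/2 - L**2/2) - 2)/(L - 1) = ((-L - L**2/2) - 2)/(-1 + L) = (-2 - L - L**2/2)/(-1 + L))
Q = 6 (Q = -3*(-2) = 6)
I(k(-2), 13)*Q + 65 = ((-2 - 1*(-2) - 1/2*(-2)**2)/(-1 - 2))*6 + 65 = ((-2 + 2 - 1/2*4)/(-3))*6 + 65 = -(-2 + 2 - 2)/3*6 + 65 = -1/3*(-2)*6 + 65 = (2/3)*6 + 65 = 4 + 65 = 69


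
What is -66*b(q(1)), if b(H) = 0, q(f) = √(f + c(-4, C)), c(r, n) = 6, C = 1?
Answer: 0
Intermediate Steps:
q(f) = √(6 + f) (q(f) = √(f + 6) = √(6 + f))
-66*b(q(1)) = -66*0 = 0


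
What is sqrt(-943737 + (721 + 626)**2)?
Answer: 4*sqrt(54417) ≈ 933.10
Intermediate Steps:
sqrt(-943737 + (721 + 626)**2) = sqrt(-943737 + 1347**2) = sqrt(-943737 + 1814409) = sqrt(870672) = 4*sqrt(54417)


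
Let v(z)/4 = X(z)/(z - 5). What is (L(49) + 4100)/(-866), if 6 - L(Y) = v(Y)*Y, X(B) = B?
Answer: -42765/9526 ≈ -4.4893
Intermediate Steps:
v(z) = 4*z/(-5 + z) (v(z) = 4*(z/(z - 5)) = 4*(z/(-5 + z)) = 4*z/(-5 + z))
L(Y) = 6 - 4*Y²/(-5 + Y) (L(Y) = 6 - 4*Y/(-5 + Y)*Y = 6 - 4*Y²/(-5 + Y))
(L(49) + 4100)/(-866) = (2*(-15 - 2*49² + 3*49)/(-5 + 49) + 4100)/(-866) = (2*(-15 - 2*2401 + 147)/44 + 4100)*(-1/866) = (2*(1/44)*(-15 - 4802 + 147) + 4100)*(-1/866) = (2*(1/44)*(-4670) + 4100)*(-1/866) = (-2335/11 + 4100)*(-1/866) = (42765/11)*(-1/866) = -42765/9526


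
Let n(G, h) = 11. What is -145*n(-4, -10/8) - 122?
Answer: -1717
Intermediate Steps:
-145*n(-4, -10/8) - 122 = -145*11 - 122 = -1595 - 122 = -1717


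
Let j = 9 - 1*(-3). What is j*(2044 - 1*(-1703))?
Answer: 44964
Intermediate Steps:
j = 12 (j = 9 + 3 = 12)
j*(2044 - 1*(-1703)) = 12*(2044 - 1*(-1703)) = 12*(2044 + 1703) = 12*3747 = 44964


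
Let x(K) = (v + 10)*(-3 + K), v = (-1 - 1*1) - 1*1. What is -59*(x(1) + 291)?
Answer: -16343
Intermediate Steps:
v = -3 (v = (-1 - 1) - 1 = -2 - 1 = -3)
x(K) = -21 + 7*K (x(K) = (-3 + 10)*(-3 + K) = 7*(-3 + K) = -21 + 7*K)
-59*(x(1) + 291) = -59*((-21 + 7*1) + 291) = -59*((-21 + 7) + 291) = -59*(-14 + 291) = -59*277 = -16343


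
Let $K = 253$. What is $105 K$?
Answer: $26565$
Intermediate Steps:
$105 K = 105 \cdot 253 = 26565$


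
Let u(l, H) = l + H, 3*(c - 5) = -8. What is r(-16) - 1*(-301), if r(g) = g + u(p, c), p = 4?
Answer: 874/3 ≈ 291.33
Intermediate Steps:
c = 7/3 (c = 5 + (1/3)*(-8) = 5 - 8/3 = 7/3 ≈ 2.3333)
u(l, H) = H + l
r(g) = 19/3 + g (r(g) = g + (7/3 + 4) = g + 19/3 = 19/3 + g)
r(-16) - 1*(-301) = (19/3 - 16) - 1*(-301) = -29/3 + 301 = 874/3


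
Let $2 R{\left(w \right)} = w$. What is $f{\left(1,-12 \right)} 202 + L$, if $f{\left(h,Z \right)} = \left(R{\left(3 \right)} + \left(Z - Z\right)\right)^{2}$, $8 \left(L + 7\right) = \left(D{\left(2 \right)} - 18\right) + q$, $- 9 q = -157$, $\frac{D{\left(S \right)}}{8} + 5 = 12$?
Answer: $\frac{32719}{72} \approx 454.43$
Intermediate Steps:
$R{\left(w \right)} = \frac{w}{2}$
$D{\left(S \right)} = 56$ ($D{\left(S \right)} = -40 + 8 \cdot 12 = -40 + 96 = 56$)
$q = \frac{157}{9}$ ($q = \left(- \frac{1}{9}\right) \left(-157\right) = \frac{157}{9} \approx 17.444$)
$L = - \frac{5}{72}$ ($L = -7 + \frac{\left(56 - 18\right) + \frac{157}{9}}{8} = -7 + \frac{38 + \frac{157}{9}}{8} = -7 + \frac{1}{8} \cdot \frac{499}{9} = -7 + \frac{499}{72} = - \frac{5}{72} \approx -0.069444$)
$f{\left(h,Z \right)} = \frac{9}{4}$ ($f{\left(h,Z \right)} = \left(\frac{1}{2} \cdot 3 + \left(Z - Z\right)\right)^{2} = \left(\frac{3}{2} + 0\right)^{2} = \left(\frac{3}{2}\right)^{2} = \frac{9}{4}$)
$f{\left(1,-12 \right)} 202 + L = \frac{9}{4} \cdot 202 - \frac{5}{72} = \frac{909}{2} - \frac{5}{72} = \frac{32719}{72}$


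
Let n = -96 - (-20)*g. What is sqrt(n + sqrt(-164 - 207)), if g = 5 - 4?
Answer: sqrt(-76 + I*sqrt(371)) ≈ 1.0961 + 8.7864*I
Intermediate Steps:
g = 1
n = -76 (n = -96 - (-20) = -96 - 1*(-20) = -96 + 20 = -76)
sqrt(n + sqrt(-164 - 207)) = sqrt(-76 + sqrt(-164 - 207)) = sqrt(-76 + sqrt(-371)) = sqrt(-76 + I*sqrt(371))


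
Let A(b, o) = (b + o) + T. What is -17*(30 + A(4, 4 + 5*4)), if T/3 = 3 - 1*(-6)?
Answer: -1445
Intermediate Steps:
T = 27 (T = 3*(3 - 1*(-6)) = 3*(3 + 6) = 3*9 = 27)
A(b, o) = 27 + b + o (A(b, o) = (b + o) + 27 = 27 + b + o)
-17*(30 + A(4, 4 + 5*4)) = -17*(30 + (27 + 4 + (4 + 5*4))) = -17*(30 + (27 + 4 + (4 + 20))) = -17*(30 + (27 + 4 + 24)) = -17*(30 + 55) = -17*85 = -1445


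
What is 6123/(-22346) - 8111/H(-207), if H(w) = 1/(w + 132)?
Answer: 13593624327/22346 ≈ 6.0833e+5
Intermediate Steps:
H(w) = 1/(132 + w)
6123/(-22346) - 8111/H(-207) = 6123/(-22346) - 8111/(1/(132 - 207)) = 6123*(-1/22346) - 8111/(1/(-75)) = -6123/22346 - 8111/(-1/75) = -6123/22346 - 8111*(-75) = -6123/22346 + 608325 = 13593624327/22346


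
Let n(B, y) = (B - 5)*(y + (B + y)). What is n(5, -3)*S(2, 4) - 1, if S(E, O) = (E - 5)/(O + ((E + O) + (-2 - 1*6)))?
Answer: -1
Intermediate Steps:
n(B, y) = (-5 + B)*(B + 2*y)
S(E, O) = (-5 + E)/(-8 + E + 2*O) (S(E, O) = (-5 + E)/(O + ((E + O) + (-2 - 6))) = (-5 + E)/(O + ((E + O) - 8)) = (-5 + E)/(O + (-8 + E + O)) = (-5 + E)/(-8 + E + 2*O))
n(5, -3)*S(2, 4) - 1 = (5² - 10*(-3) - 5*5 + 2*5*(-3))*((-5 + 2)/(-8 + 2 + 2*4)) - 1 = (25 + 30 - 25 - 30)*(-3/(-8 + 2 + 8)) - 1 = 0*(-3/2) - 1 = 0 - 1 = -1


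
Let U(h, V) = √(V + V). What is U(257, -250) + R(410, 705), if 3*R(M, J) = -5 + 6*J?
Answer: 4225/3 + 10*I*√5 ≈ 1408.3 + 22.361*I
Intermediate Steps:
U(h, V) = √2*√V (U(h, V) = √(2*V) = √2*√V)
R(M, J) = -5/3 + 2*J (R(M, J) = (-5 + 6*J)/3 = -5/3 + 2*J)
U(257, -250) + R(410, 705) = √2*√(-250) + (-5/3 + 2*705) = √2*(5*I*√10) + (-5/3 + 1410) = 10*I*√5 + 4225/3 = 4225/3 + 10*I*√5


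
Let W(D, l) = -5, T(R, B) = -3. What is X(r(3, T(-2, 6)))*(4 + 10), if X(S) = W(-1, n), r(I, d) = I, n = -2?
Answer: -70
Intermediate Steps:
X(S) = -5
X(r(3, T(-2, 6)))*(4 + 10) = -5*(4 + 10) = -5*14 = -70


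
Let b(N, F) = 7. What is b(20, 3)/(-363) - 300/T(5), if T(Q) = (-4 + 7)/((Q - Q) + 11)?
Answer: -399307/363 ≈ -1100.0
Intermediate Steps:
T(Q) = 3/11 (T(Q) = 3/(0 + 11) = 3/11)
b(20, 3)/(-363) - 300/T(5) = 7/(-363) - 300/3/11 = 7*(-1/363) - 300*11/3 = -7/363 - 1100 = -399307/363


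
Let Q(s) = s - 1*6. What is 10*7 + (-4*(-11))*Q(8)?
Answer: 158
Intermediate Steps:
Q(s) = -6 + s (Q(s) = s - 6 = -6 + s)
10*7 + (-4*(-11))*Q(8) = 10*7 + (-4*(-11))*(-6 + 8) = 70 + 44*2 = 70 + 88 = 158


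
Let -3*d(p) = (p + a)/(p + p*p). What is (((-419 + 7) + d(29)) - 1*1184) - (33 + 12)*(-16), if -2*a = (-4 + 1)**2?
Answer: -4572769/5220 ≈ -876.01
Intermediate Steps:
a = -9/2 (a = -(-4 + 1)**2/2 = -1/2*(-3)**2 = -1/2*9 = -9/2 ≈ -4.5000)
d(p) = -(-9/2 + p)/(3*(p + p**2)) (d(p) = -(p - 9/2)/(3*(p + p*p)) = -(-9/2 + p)/(3*(p + p**2)))
(((-419 + 7) + d(29)) - 1*1184) - (33 + 12)*(-16) = (((-419 + 7) + (1/6)*(9 - 2*29)/(29*(1 + 29))) - 1*1184) - (33 + 12)*(-16) = ((-412 + (1/6)*(1/29)*(9 - 58)/30) - 1184) - 45*(-16) = ((-412 + (1/6)*(1/29)*(1/30)*(-49)) - 1184) - 1*(-720) = ((-412 - 49/5220) - 1184) + 720 = (-2150689/5220 - 1184) + 720 = -8331169/5220 + 720 = -4572769/5220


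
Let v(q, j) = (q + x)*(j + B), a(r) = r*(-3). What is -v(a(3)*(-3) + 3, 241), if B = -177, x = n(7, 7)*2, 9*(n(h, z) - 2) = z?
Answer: -20480/9 ≈ -2275.6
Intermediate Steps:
n(h, z) = 2 + z/9
a(r) = -3*r
x = 50/9 (x = (2 + (⅑)*7)*2 = (2 + 7/9)*2 = (25/9)*2 = 50/9 ≈ 5.5556)
v(q, j) = (-177 + j)*(50/9 + q) (v(q, j) = (q + 50/9)*(j - 177) = (50/9 + q)*(-177 + j) = (-177 + j)*(50/9 + q))
-v(a(3)*(-3) + 3, 241) = -(-2950/3 - 177*(-3*3*(-3) + 3) + (50/9)*241 + 241*(-3*3*(-3) + 3)) = -(-2950/3 - 177*(-9*(-3) + 3) + 12050/9 + 241*(-9*(-3) + 3)) = -(-2950/3 - 177*(27 + 3) + 12050/9 + 241*(27 + 3)) = -(-2950/3 - 177*30 + 12050/9 + 241*30) = -(-2950/3 - 5310 + 12050/9 + 7230) = -1*20480/9 = -20480/9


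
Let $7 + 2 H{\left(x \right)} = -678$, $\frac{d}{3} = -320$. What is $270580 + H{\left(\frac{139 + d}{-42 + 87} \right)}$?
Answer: $\frac{540475}{2} \approx 2.7024 \cdot 10^{5}$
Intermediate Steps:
$d = -960$ ($d = 3 \left(-320\right) = -960$)
$H{\left(x \right)} = - \frac{685}{2}$ ($H{\left(x \right)} = - \frac{7}{2} + \frac{1}{2} \left(-678\right) = - \frac{7}{2} - 339 = - \frac{685}{2}$)
$270580 + H{\left(\frac{139 + d}{-42 + 87} \right)} = 270580 - \frac{685}{2} = \frac{540475}{2}$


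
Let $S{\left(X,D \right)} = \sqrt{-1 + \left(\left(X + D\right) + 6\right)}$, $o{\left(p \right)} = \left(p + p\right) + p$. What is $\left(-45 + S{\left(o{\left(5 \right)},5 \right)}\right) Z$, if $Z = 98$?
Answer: $-3920$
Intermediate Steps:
$o{\left(p \right)} = 3 p$ ($o{\left(p \right)} = 2 p + p = 3 p$)
$S{\left(X,D \right)} = \sqrt{5 + D + X}$ ($S{\left(X,D \right)} = \sqrt{-1 + \left(\left(D + X\right) + 6\right)} = \sqrt{-1 + \left(6 + D + X\right)} = \sqrt{5 + D + X}$)
$\left(-45 + S{\left(o{\left(5 \right)},5 \right)}\right) Z = \left(-45 + \sqrt{5 + 5 + 3 \cdot 5}\right) 98 = \left(-45 + \sqrt{5 + 5 + 15}\right) 98 = \left(-45 + \sqrt{25}\right) 98 = \left(-45 + 5\right) 98 = \left(-40\right) 98 = -3920$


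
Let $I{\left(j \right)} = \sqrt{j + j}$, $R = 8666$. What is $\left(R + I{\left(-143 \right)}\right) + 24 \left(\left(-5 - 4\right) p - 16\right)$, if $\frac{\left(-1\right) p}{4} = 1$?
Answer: $9146 + i \sqrt{286} \approx 9146.0 + 16.912 i$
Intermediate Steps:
$p = -4$ ($p = \left(-4\right) 1 = -4$)
$I{\left(j \right)} = \sqrt{2} \sqrt{j}$ ($I{\left(j \right)} = \sqrt{2 j} = \sqrt{2} \sqrt{j}$)
$\left(R + I{\left(-143 \right)}\right) + 24 \left(\left(-5 - 4\right) p - 16\right) = \left(8666 + \sqrt{2} \sqrt{-143}\right) + 24 \left(\left(-5 - 4\right) \left(-4\right) - 16\right) = \left(8666 + \sqrt{2} i \sqrt{143}\right) + 24 \left(\left(-9\right) \left(-4\right) - 16\right) = \left(8666 + i \sqrt{286}\right) + 24 \left(36 - 16\right) = \left(8666 + i \sqrt{286}\right) + 24 \cdot 20 = \left(8666 + i \sqrt{286}\right) + 480 = 9146 + i \sqrt{286}$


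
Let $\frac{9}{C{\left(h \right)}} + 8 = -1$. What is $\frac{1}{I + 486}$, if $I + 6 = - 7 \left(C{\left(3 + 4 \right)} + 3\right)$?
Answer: $\frac{1}{466} \approx 0.0021459$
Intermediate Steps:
$C{\left(h \right)} = -1$ ($C{\left(h \right)} = \frac{9}{-8 - 1} = \frac{9}{-9} = 9 \left(- \frac{1}{9}\right) = -1$)
$I = -20$ ($I = -6 - 7 \left(-1 + 3\right) = -6 - 14 = -20$)
$\frac{1}{I + 486} = \frac{1}{-20 + 486} = \frac{1}{466}$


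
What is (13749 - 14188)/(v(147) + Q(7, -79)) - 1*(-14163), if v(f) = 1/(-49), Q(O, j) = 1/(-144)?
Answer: 5831043/193 ≈ 30213.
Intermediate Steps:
Q(O, j) = -1/144
v(f) = -1/49
(13749 - 14188)/(v(147) + Q(7, -79)) - 1*(-14163) = (13749 - 14188)/(-1/49 - 1/144) - 1*(-14163) = -439/(-193/7056) + 14163 = -439*(-7056/193) + 14163 = 3097584/193 + 14163 = 5831043/193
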